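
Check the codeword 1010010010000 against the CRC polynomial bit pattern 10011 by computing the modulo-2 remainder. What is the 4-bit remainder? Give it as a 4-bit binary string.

Modulo-2 division of 1010010010000 by 10011:
  pos 0: 10100 XOR 10011 = 00111
  pos 2: 11110 XOR 10011 = 01101
  pos 3: 11010 XOR 10011 = 01001
  pos 4: 10011 XOR 10011 = 00000
Remainder = 0000 (zero — the frame passes the CRC check).

0000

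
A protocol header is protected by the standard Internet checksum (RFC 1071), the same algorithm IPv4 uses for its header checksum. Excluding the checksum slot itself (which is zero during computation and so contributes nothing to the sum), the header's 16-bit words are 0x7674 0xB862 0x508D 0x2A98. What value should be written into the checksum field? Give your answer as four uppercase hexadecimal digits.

One's-complement addition (fold any carry out of bit 15 back into bit 0):
  0x7674 + 0xB862 = 0x12ED6 → wrap carry → 0x2ED7
  0x2ED7 + 0x508D = 0x07F64
  0x7F64 + 0x2A98 = 0x0A9FC
One's-complement sum = 0xA9FC.
Checksum = ~0xA9FC & 0xFFFF = 0x5603.

5603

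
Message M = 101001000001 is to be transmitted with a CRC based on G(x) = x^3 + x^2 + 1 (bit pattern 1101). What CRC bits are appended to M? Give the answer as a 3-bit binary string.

Append 3 zeros: 101001000001000. Divide by 1101 (XOR where the leading bit is 1):
  pos 0: 1010 XOR 1101 = 0111
  pos 1: 1110 XOR 1101 = 0011
  pos 3: 1110 XOR 1101 = 0011
  pos 5: 1100 XOR 1101 = 0001
  pos 8: 1001 XOR 1101 = 0100
  pos 9: 1000 XOR 1101 = 0101
  pos 10: 1010 XOR 1101 = 0111
  pos 11: 1110 XOR 1101 = 0011
Remainder (last 3 bits) = 011. This is the CRC / FCS.

011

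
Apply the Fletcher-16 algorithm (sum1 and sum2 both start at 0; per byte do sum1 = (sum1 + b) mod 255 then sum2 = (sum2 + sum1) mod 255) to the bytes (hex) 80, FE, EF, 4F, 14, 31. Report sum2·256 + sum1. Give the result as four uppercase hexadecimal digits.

0504

Running sums (mod 255):
  after byte 0 (80): sum1=128, sum2=128
  after byte 1 (FE): sum1=127, sum2=0
  after byte 2 (EF): sum1=111, sum2=111
  after byte 3 (4F): sum1=190, sum2=46
  after byte 4 (14): sum1=210, sum2=1
  after byte 5 (31): sum1=4, sum2=5
Checksum = sum2·256 + sum1 = 5·256 + 4 = 1284 = 0x0504.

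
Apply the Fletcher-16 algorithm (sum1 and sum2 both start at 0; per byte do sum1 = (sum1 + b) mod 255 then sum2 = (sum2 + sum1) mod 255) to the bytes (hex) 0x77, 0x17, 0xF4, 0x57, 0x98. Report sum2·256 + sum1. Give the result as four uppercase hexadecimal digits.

D773

Running sums (mod 255):
  after byte 0 (0x77): sum1=119, sum2=119
  after byte 1 (0x17): sum1=142, sum2=6
  after byte 2 (0xF4): sum1=131, sum2=137
  after byte 3 (0x57): sum1=218, sum2=100
  after byte 4 (0x98): sum1=115, sum2=215
Checksum = sum2·256 + sum1 = 215·256 + 115 = 55155 = 0xD773.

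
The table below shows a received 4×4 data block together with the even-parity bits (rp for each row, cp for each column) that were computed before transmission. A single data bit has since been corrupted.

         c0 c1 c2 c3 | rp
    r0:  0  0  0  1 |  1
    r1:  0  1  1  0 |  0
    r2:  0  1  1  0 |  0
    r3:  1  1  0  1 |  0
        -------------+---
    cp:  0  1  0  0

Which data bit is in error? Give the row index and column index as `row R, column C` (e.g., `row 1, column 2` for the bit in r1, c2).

row 3, column 0

Recompute each row's even parity and compare to rp:
  r0: data parity 1, sent rp 1 → ok
  r1: data parity 0, sent rp 0 → ok
  r2: data parity 0, sent rp 0 → ok
  r3: data parity 1, sent rp 0 → mismatch
Recompute each column's even parity and compare to cp:
  c0: data parity 1, sent cp 0 → mismatch
  c1: data parity 1, sent cp 1 → ok
  c2: data parity 0, sent cp 0 → ok
  c3: data parity 0, sent cp 0 → ok
Exactly one row (r3) and one column (c0) fail → the flipped bit is at their intersection.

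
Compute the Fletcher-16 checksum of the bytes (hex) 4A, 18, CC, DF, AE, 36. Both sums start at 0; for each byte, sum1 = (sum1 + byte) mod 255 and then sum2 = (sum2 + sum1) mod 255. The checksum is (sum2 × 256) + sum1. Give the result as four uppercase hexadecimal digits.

9CF3

Running sums (mod 255):
  after byte 0 (4A): sum1=74, sum2=74
  after byte 1 (18): sum1=98, sum2=172
  after byte 2 (CC): sum1=47, sum2=219
  after byte 3 (DF): sum1=15, sum2=234
  after byte 4 (AE): sum1=189, sum2=168
  after byte 5 (36): sum1=243, sum2=156
Checksum = sum2·256 + sum1 = 156·256 + 243 = 40179 = 0x9CF3.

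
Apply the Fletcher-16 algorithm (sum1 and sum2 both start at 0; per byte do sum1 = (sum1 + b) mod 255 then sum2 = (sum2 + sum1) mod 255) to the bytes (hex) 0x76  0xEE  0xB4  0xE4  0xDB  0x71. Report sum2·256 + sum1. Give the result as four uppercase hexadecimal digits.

Running sums (mod 255):
  after byte 0 (0x76): sum1=118, sum2=118
  after byte 1 (0xEE): sum1=101, sum2=219
  after byte 2 (0xB4): sum1=26, sum2=245
  after byte 3 (0xE4): sum1=254, sum2=244
  after byte 4 (0xDB): sum1=218, sum2=207
  after byte 5 (0x71): sum1=76, sum2=28
Checksum = sum2·256 + sum1 = 28·256 + 76 = 7244 = 0x1C4C.

1C4C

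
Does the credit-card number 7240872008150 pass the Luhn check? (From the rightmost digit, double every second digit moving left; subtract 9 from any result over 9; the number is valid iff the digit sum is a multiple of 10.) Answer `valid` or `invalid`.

From the right, keep odd positions and double even positions (subtract 9 from any doubled value over 9):
  doubled (positions 2,4,...): 1 7 0 5 0 4 → sum 17
  kept (positions 1,3,...): 0 1 0 2 8 4 7 → sum 22
Total = 39.
39 mod 10 = 9, so the number is invalid.

invalid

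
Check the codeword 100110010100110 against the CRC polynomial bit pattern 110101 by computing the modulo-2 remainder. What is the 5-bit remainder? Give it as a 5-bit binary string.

Modulo-2 division of 100110010100110 by 110101:
  pos 0: 100110 XOR 110101 = 010011
  pos 1: 100110 XOR 110101 = 010011
  pos 2: 100111 XOR 110101 = 010010
  pos 3: 100100 XOR 110101 = 010001
  pos 4: 100011 XOR 110101 = 010110
  pos 5: 101100 XOR 110101 = 011001
  pos 6: 110010 XOR 110101 = 000111
  pos 9: 111110 XOR 110101 = 001011
Remainder = 01011 (nonzero — an error is detected).

01011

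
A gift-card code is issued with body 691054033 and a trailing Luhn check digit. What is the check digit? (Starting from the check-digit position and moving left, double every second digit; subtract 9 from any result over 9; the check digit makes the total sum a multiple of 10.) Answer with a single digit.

2

Partial digits right→left: 3 3 0 4 5 0 1 9 6
Double every second digit counting from the check-digit position (so the 1st, 3rd, 5th, ... of the partial from the right).
  doubled (with −9 where >9): 6 0 1 2 3 → sum 12
  kept as-is: 3 4 0 9 → sum 16
Total = 12 + 16 = 28.
Check digit = (10 − (28 mod 10)) mod 10 = 2.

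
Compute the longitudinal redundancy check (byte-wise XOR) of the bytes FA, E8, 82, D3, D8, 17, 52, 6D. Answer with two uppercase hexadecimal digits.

B3

XOR the bytes together:
  start with 0xFA
  0xFA ⊕ 0xE8 = 0x12
  0x12 ⊕ 0x82 = 0x90
  0x90 ⊕ 0xD3 = 0x43
  0x43 ⊕ 0xD8 = 0x9B
  0x9B ⊕ 0x17 = 0x8C
  0x8C ⊕ 0x52 = 0xDE
  0xDE ⊕ 0x6D = 0xB3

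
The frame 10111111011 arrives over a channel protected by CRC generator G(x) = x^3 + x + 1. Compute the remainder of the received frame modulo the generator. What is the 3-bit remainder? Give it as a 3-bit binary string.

Modulo-2 division of 10111111011 by 1011:
  pos 0: 1011 XOR 1011 = 0000
  pos 4: 1111 XOR 1011 = 0100
  pos 5: 1000 XOR 1011 = 0011
  pos 7: 1111 XOR 1011 = 0100
Remainder = 100 (nonzero — an error is detected).

100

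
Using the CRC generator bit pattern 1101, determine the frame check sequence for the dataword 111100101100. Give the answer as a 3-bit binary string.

Append 3 zeros: 111100101100000. Divide by 1101 (XOR where the leading bit is 1):
  pos 0: 1111 XOR 1101 = 0010
  pos 2: 1000 XOR 1101 = 0101
  pos 3: 1011 XOR 1101 = 0110
  pos 4: 1100 XOR 1101 = 0001
  pos 7: 1110 XOR 1101 = 0011
  pos 9: 1100 XOR 1101 = 0001
Remainder (last 3 bits) = 100. This is the CRC / FCS.

100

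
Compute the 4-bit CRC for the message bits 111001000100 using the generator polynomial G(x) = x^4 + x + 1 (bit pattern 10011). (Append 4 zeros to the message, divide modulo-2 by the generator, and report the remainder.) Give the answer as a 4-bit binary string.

Append 4 zeros: 1110010001000000. Divide by 10011 (XOR where the leading bit is 1):
  pos 0: 11100 XOR 10011 = 01111
  pos 1: 11111 XOR 10011 = 01100
  pos 2: 11000 XOR 10011 = 01011
  pos 3: 10110 XOR 10011 = 00101
  pos 5: 10101 XOR 10011 = 00110
  pos 7: 11000 XOR 10011 = 01011
  pos 8: 10110 XOR 10011 = 00101
  pos 10: 10100 XOR 10011 = 00111
Remainder (last 4 bits) = 1110. This is the CRC / FCS.

1110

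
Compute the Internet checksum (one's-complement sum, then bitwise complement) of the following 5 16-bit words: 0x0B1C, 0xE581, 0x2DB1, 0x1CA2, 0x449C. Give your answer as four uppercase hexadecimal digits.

8072

One's-complement addition (fold any carry out of bit 15 back into bit 0):
  0x0B1C + 0xE581 = 0x0F09D
  0xF09D + 0x2DB1 = 0x11E4E → wrap carry → 0x1E4F
  0x1E4F + 0x1CA2 = 0x03AF1
  0x3AF1 + 0x449C = 0x07F8D
One's-complement sum = 0x7F8D.
Checksum = ~0x7F8D & 0xFFFF = 0x8072.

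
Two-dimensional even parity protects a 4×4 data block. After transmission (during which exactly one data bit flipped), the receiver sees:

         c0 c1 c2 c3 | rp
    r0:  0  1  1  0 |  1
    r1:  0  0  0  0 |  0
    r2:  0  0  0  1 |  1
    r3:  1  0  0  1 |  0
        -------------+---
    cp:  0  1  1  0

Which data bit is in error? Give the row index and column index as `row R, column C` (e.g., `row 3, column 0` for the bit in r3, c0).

row 0, column 0

Recompute each row's even parity and compare to rp:
  r0: data parity 0, sent rp 1 → mismatch
  r1: data parity 0, sent rp 0 → ok
  r2: data parity 1, sent rp 1 → ok
  r3: data parity 0, sent rp 0 → ok
Recompute each column's even parity and compare to cp:
  c0: data parity 1, sent cp 0 → mismatch
  c1: data parity 1, sent cp 1 → ok
  c2: data parity 1, sent cp 1 → ok
  c3: data parity 0, sent cp 0 → ok
Exactly one row (r0) and one column (c0) fail → the flipped bit is at their intersection.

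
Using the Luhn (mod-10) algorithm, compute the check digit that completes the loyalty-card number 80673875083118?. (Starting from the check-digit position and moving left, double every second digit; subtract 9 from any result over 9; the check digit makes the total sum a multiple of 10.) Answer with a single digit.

Partial digits right→left: 8 1 1 3 8 0 5 7 8 3 7 6 0 8
Double every second digit counting from the check-digit position (so the 1st, 3rd, 5th, ... of the partial from the right).
  doubled (with −9 where >9): 7 2 7 1 7 5 0 → sum 29
  kept as-is: 1 3 0 7 3 6 8 → sum 28
Total = 29 + 28 = 57.
Check digit = (10 − (57 mod 10)) mod 10 = 3.

3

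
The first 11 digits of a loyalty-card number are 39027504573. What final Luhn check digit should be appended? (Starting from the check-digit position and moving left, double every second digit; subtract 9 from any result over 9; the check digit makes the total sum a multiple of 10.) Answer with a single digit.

5

Partial digits right→left: 3 7 5 4 0 5 7 2 0 9 3
Double every second digit counting from the check-digit position (so the 1st, 3rd, 5th, ... of the partial from the right).
  doubled (with −9 where >9): 6 1 0 5 0 6 → sum 18
  kept as-is: 7 4 5 2 9 → sum 27
Total = 18 + 27 = 45.
Check digit = (10 − (45 mod 10)) mod 10 = 5.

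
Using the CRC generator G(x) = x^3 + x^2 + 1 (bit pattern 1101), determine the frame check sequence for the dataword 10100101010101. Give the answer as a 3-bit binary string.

001

Append 3 zeros: 10100101010101000. Divide by 1101 (XOR where the leading bit is 1):
  pos 0: 1010 XOR 1101 = 0111
  pos 1: 1110 XOR 1101 = 0011
  pos 3: 1110 XOR 1101 = 0011
  pos 5: 1110 XOR 1101 = 0011
  pos 7: 1110 XOR 1101 = 0011
  pos 9: 1110 XOR 1101 = 0011
  pos 11: 1110 XOR 1101 = 0011
  pos 13: 1100 XOR 1101 = 0001
Remainder (last 3 bits) = 001. This is the CRC / FCS.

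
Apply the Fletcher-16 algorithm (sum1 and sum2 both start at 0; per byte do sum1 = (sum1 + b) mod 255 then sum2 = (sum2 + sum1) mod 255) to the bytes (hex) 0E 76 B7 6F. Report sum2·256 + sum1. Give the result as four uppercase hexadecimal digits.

7AAB

Running sums (mod 255):
  after byte 0 (0E): sum1=14, sum2=14
  after byte 1 (76): sum1=132, sum2=146
  after byte 2 (B7): sum1=60, sum2=206
  after byte 3 (6F): sum1=171, sum2=122
Checksum = sum2·256 + sum1 = 122·256 + 171 = 31403 = 0x7AAB.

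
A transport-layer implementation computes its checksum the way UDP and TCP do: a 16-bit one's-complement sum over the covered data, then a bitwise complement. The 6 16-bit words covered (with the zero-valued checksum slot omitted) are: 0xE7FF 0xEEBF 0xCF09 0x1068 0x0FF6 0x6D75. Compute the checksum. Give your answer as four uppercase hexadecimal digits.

CC62

One's-complement addition (fold any carry out of bit 15 back into bit 0):
  0xE7FF + 0xEEBF = 0x1D6BE → wrap carry → 0xD6BF
  0xD6BF + 0xCF09 = 0x1A5C8 → wrap carry → 0xA5C9
  0xA5C9 + 0x1068 = 0x0B631
  0xB631 + 0x0FF6 = 0x0C627
  0xC627 + 0x6D75 = 0x1339C → wrap carry → 0x339D
One's-complement sum = 0x339D.
Checksum = ~0x339D & 0xFFFF = 0xCC62.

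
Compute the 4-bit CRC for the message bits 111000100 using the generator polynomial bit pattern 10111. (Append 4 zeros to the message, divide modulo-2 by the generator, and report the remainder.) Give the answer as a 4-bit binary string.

Append 4 zeros: 1110001000000. Divide by 10111 (XOR where the leading bit is 1):
  pos 0: 11100 XOR 10111 = 01011
  pos 1: 10110 XOR 10111 = 00001
  pos 5: 11000 XOR 10111 = 01111
  pos 6: 11110 XOR 10111 = 01001
  pos 7: 10010 XOR 10111 = 00101
Remainder (last 4 bits) = 1010. This is the CRC / FCS.

1010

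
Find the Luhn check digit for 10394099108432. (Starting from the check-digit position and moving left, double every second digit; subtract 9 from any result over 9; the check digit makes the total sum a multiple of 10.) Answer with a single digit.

1

Partial digits right→left: 2 3 4 8 0 1 9 9 0 4 9 3 0 1
Double every second digit counting from the check-digit position (so the 1st, 3rd, 5th, ... of the partial from the right).
  doubled (with −9 where >9): 4 8 0 9 0 9 0 → sum 30
  kept as-is: 3 8 1 9 4 3 1 → sum 29
Total = 30 + 29 = 59.
Check digit = (10 − (59 mod 10)) mod 10 = 1.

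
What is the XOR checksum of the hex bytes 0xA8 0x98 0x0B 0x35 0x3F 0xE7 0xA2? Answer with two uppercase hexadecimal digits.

74

XOR the bytes together:
  start with 0xA8
  0xA8 ⊕ 0x98 = 0x30
  0x30 ⊕ 0x0B = 0x3B
  0x3B ⊕ 0x35 = 0x0E
  0x0E ⊕ 0x3F = 0x31
  0x31 ⊕ 0xE7 = 0xD6
  0xD6 ⊕ 0xA2 = 0x74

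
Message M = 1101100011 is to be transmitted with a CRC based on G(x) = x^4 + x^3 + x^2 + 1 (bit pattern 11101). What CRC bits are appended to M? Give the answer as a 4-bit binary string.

Append 4 zeros: 11011000110000. Divide by 11101 (XOR where the leading bit is 1):
  pos 0: 11011 XOR 11101 = 00110
  pos 2: 11000 XOR 11101 = 00101
  pos 4: 10101 XOR 11101 = 01000
  pos 5: 10001 XOR 11101 = 01100
  pos 6: 11000 XOR 11101 = 00101
  pos 8: 10100 XOR 11101 = 01001
  pos 9: 10010 XOR 11101 = 01111
Remainder (last 4 bits) = 1111. This is the CRC / FCS.

1111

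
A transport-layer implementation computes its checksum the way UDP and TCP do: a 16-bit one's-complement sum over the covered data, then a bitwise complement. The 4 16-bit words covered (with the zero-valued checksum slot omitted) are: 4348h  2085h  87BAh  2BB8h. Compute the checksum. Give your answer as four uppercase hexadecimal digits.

E8BF

One's-complement addition (fold any carry out of bit 15 back into bit 0):
  0x4348 + 0x2085 = 0x063CD
  0x63CD + 0x87BA = 0x0EB87
  0xEB87 + 0x2BB8 = 0x1173F → wrap carry → 0x1740
One's-complement sum = 0x1740.
Checksum = ~0x1740 & 0xFFFF = 0xE8BF.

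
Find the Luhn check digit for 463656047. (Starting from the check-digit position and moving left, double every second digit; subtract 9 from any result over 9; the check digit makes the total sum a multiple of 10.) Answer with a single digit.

8

Partial digits right→left: 7 4 0 6 5 6 3 6 4
Double every second digit counting from the check-digit position (so the 1st, 3rd, 5th, ... of the partial from the right).
  doubled (with −9 where >9): 5 0 1 6 8 → sum 20
  kept as-is: 4 6 6 6 → sum 22
Total = 20 + 22 = 42.
Check digit = (10 − (42 mod 10)) mod 10 = 8.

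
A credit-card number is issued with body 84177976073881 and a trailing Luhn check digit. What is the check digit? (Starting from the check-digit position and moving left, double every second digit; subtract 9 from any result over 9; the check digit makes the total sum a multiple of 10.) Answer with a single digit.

7

Partial digits right→left: 1 8 8 3 7 0 6 7 9 7 7 1 4 8
Double every second digit counting from the check-digit position (so the 1st, 3rd, 5th, ... of the partial from the right).
  doubled (with −9 where >9): 2 7 5 3 9 5 8 → sum 39
  kept as-is: 8 3 0 7 7 1 8 → sum 34
Total = 39 + 34 = 73.
Check digit = (10 − (73 mod 10)) mod 10 = 7.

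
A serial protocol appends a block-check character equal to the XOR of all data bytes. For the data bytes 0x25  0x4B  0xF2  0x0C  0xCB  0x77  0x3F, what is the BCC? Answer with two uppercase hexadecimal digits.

13

XOR the bytes together:
  start with 0x25
  0x25 ⊕ 0x4B = 0x6E
  0x6E ⊕ 0xF2 = 0x9C
  0x9C ⊕ 0x0C = 0x90
  0x90 ⊕ 0xCB = 0x5B
  0x5B ⊕ 0x77 = 0x2C
  0x2C ⊕ 0x3F = 0x13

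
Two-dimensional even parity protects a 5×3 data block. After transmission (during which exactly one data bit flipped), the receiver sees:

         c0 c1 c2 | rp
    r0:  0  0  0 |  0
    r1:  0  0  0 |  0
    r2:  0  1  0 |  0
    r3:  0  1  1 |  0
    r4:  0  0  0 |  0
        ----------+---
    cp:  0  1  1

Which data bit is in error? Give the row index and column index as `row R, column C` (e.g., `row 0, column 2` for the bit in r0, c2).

Recompute each row's even parity and compare to rp:
  r0: data parity 0, sent rp 0 → ok
  r1: data parity 0, sent rp 0 → ok
  r2: data parity 1, sent rp 0 → mismatch
  r3: data parity 0, sent rp 0 → ok
  r4: data parity 0, sent rp 0 → ok
Recompute each column's even parity and compare to cp:
  c0: data parity 0, sent cp 0 → ok
  c1: data parity 0, sent cp 1 → mismatch
  c2: data parity 1, sent cp 1 → ok
Exactly one row (r2) and one column (c1) fail → the flipped bit is at their intersection.

row 2, column 1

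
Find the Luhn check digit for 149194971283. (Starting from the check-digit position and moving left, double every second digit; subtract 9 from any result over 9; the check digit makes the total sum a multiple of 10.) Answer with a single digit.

Partial digits right→left: 3 8 2 1 7 9 4 9 1 9 4 1
Double every second digit counting from the check-digit position (so the 1st, 3rd, 5th, ... of the partial from the right).
  doubled (with −9 where >9): 6 4 5 8 2 8 → sum 33
  kept as-is: 8 1 9 9 9 1 → sum 37
Total = 33 + 37 = 70.
Check digit = (10 − (70 mod 10)) mod 10 = 0.

0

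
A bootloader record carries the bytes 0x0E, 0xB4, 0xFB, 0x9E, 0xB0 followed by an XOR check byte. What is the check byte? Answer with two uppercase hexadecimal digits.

XOR the bytes together:
  start with 0x0E
  0x0E ⊕ 0xB4 = 0xBA
  0xBA ⊕ 0xFB = 0x41
  0x41 ⊕ 0x9E = 0xDF
  0xDF ⊕ 0xB0 = 0x6F

6F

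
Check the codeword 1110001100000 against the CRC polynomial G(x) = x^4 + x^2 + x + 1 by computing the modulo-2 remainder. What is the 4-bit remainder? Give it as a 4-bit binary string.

Modulo-2 division of 1110001100000 by 10111:
  pos 0: 11100 XOR 10111 = 01011
  pos 1: 10110 XOR 10111 = 00001
  pos 5: 11100 XOR 10111 = 01011
  pos 6: 10110 XOR 10111 = 00001
Remainder = 0100 (nonzero — an error is detected).

0100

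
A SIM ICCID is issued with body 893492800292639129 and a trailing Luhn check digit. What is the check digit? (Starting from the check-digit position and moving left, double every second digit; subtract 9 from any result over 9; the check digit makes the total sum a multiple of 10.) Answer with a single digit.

0

Partial digits right→left: 9 2 1 9 3 6 2 9 2 0 0 8 2 9 4 3 9 8
Double every second digit counting from the check-digit position (so the 1st, 3rd, 5th, ... of the partial from the right).
  doubled (with −9 where >9): 9 2 6 4 4 0 4 8 9 → sum 46
  kept as-is: 2 9 6 9 0 8 9 3 8 → sum 54
Total = 46 + 54 = 100.
Check digit = (10 − (100 mod 10)) mod 10 = 0.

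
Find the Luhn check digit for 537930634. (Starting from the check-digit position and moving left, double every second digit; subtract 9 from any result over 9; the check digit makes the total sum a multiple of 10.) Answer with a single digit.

2

Partial digits right→left: 4 3 6 0 3 9 7 3 5
Double every second digit counting from the check-digit position (so the 1st, 3rd, 5th, ... of the partial from the right).
  doubled (with −9 where >9): 8 3 6 5 1 → sum 23
  kept as-is: 3 0 9 3 → sum 15
Total = 23 + 15 = 38.
Check digit = (10 − (38 mod 10)) mod 10 = 2.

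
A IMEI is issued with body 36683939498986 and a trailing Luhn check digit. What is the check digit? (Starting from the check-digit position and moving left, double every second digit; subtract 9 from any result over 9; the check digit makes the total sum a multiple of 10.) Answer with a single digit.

6

Partial digits right→left: 6 8 9 8 9 4 9 3 9 3 8 6 6 3
Double every second digit counting from the check-digit position (so the 1st, 3rd, 5th, ... of the partial from the right).
  doubled (with −9 where >9): 3 9 9 9 9 7 3 → sum 49
  kept as-is: 8 8 4 3 3 6 3 → sum 35
Total = 49 + 35 = 84.
Check digit = (10 − (84 mod 10)) mod 10 = 6.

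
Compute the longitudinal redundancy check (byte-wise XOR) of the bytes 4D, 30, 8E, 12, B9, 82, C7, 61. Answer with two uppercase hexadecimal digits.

XOR the bytes together:
  start with 0x4D
  0x4D ⊕ 0x30 = 0x7D
  0x7D ⊕ 0x8E = 0xF3
  0xF3 ⊕ 0x12 = 0xE1
  0xE1 ⊕ 0xB9 = 0x58
  0x58 ⊕ 0x82 = 0xDA
  0xDA ⊕ 0xC7 = 0x1D
  0x1D ⊕ 0x61 = 0x7C

7C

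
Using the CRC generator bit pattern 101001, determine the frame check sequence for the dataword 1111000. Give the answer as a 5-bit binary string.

11011

Append 5 zeros: 111100000000. Divide by 101001 (XOR where the leading bit is 1):
  pos 0: 111100 XOR 101001 = 010101
  pos 1: 101010 XOR 101001 = 000011
  pos 5: 110000 XOR 101001 = 011001
  pos 6: 110010 XOR 101001 = 011011
Remainder (last 5 bits) = 11011. This is the CRC / FCS.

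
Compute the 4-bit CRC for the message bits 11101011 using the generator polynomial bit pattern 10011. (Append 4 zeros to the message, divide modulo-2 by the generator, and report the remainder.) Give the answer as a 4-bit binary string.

Append 4 zeros: 111010110000. Divide by 10011 (XOR where the leading bit is 1):
  pos 0: 11101 XOR 10011 = 01110
  pos 1: 11100 XOR 10011 = 01111
  pos 2: 11111 XOR 10011 = 01100
  pos 3: 11001 XOR 10011 = 01010
  pos 4: 10100 XOR 10011 = 00111
  pos 6: 11100 XOR 10011 = 01111
  pos 7: 11110 XOR 10011 = 01101
Remainder (last 4 bits) = 1101. This is the CRC / FCS.

1101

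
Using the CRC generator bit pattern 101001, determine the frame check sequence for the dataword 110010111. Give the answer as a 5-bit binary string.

00000

Append 5 zeros: 11001011100000. Divide by 101001 (XOR where the leading bit is 1):
  pos 0: 110010 XOR 101001 = 011011
  pos 1: 110111 XOR 101001 = 011110
  pos 2: 111101 XOR 101001 = 010100
  pos 3: 101001 XOR 101001 = 000000
Remainder (last 5 bits) = 00000. This is the CRC / FCS.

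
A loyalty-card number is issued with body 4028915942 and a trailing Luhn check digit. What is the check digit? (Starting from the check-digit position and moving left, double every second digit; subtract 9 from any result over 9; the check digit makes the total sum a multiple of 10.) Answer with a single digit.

Partial digits right→left: 2 4 9 5 1 9 8 2 0 4
Double every second digit counting from the check-digit position (so the 1st, 3rd, 5th, ... of the partial from the right).
  doubled (with −9 where >9): 4 9 2 7 0 → sum 22
  kept as-is: 4 5 9 2 4 → sum 24
Total = 22 + 24 = 46.
Check digit = (10 − (46 mod 10)) mod 10 = 4.

4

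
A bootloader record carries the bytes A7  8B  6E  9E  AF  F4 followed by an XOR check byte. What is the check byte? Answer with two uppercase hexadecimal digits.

87

XOR the bytes together:
  start with 0xA7
  0xA7 ⊕ 0x8B = 0x2C
  0x2C ⊕ 0x6E = 0x42
  0x42 ⊕ 0x9E = 0xDC
  0xDC ⊕ 0xAF = 0x73
  0x73 ⊕ 0xF4 = 0x87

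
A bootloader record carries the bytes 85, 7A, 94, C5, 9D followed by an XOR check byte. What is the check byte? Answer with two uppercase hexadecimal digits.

XOR the bytes together:
  start with 0x85
  0x85 ⊕ 0x7A = 0xFF
  0xFF ⊕ 0x94 = 0x6B
  0x6B ⊕ 0xC5 = 0xAE
  0xAE ⊕ 0x9D = 0x33

33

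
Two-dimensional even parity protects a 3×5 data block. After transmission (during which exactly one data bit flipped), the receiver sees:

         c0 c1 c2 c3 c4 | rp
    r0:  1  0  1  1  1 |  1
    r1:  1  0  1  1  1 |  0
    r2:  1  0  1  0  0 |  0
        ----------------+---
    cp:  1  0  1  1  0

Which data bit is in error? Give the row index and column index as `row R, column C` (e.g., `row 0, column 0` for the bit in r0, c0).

Recompute each row's even parity and compare to rp:
  r0: data parity 0, sent rp 1 → mismatch
  r1: data parity 0, sent rp 0 → ok
  r2: data parity 0, sent rp 0 → ok
Recompute each column's even parity and compare to cp:
  c0: data parity 1, sent cp 1 → ok
  c1: data parity 0, sent cp 0 → ok
  c2: data parity 1, sent cp 1 → ok
  c3: data parity 0, sent cp 1 → mismatch
  c4: data parity 0, sent cp 0 → ok
Exactly one row (r0) and one column (c3) fail → the flipped bit is at their intersection.

row 0, column 3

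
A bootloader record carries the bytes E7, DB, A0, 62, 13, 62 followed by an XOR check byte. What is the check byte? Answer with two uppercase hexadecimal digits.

8F

XOR the bytes together:
  start with 0xE7
  0xE7 ⊕ 0xDB = 0x3C
  0x3C ⊕ 0xA0 = 0x9C
  0x9C ⊕ 0x62 = 0xFE
  0xFE ⊕ 0x13 = 0xED
  0xED ⊕ 0x62 = 0x8F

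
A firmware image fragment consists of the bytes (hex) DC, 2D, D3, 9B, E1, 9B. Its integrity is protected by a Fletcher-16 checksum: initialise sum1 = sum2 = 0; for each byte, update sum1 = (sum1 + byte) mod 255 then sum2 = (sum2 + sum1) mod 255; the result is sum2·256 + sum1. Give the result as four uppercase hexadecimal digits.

Running sums (mod 255):
  after byte 0 (DC): sum1=220, sum2=220
  after byte 1 (2D): sum1=10, sum2=230
  after byte 2 (D3): sum1=221, sum2=196
  after byte 3 (9B): sum1=121, sum2=62
  after byte 4 (E1): sum1=91, sum2=153
  after byte 5 (9B): sum1=246, sum2=144
Checksum = sum2·256 + sum1 = 144·256 + 246 = 37110 = 0x90F6.

90F6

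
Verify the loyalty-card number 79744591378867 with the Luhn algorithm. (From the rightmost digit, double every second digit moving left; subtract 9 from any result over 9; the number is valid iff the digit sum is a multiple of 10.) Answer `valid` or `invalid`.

invalid

From the right, keep odd positions and double even positions (subtract 9 from any doubled value over 9):
  doubled (positions 2,4,...): 3 7 6 9 8 5 5 → sum 43
  kept (positions 1,3,...): 7 8 7 1 5 4 9 → sum 41
Total = 84.
84 mod 10 = 4, so the number is invalid.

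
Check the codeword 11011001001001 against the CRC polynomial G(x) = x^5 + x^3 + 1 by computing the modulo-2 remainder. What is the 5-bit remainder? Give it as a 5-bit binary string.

Modulo-2 division of 11011001001001 by 101001:
  pos 0: 110110 XOR 101001 = 011111
  pos 1: 111110 XOR 101001 = 010111
  pos 2: 101111 XOR 101001 = 000110
  pos 5: 110001 XOR 101001 = 011000
  pos 6: 110000 XOR 101001 = 011001
  pos 7: 110010 XOR 101001 = 011011
  pos 8: 110111 XOR 101001 = 011110
Remainder = 11110 (nonzero — an error is detected).

11110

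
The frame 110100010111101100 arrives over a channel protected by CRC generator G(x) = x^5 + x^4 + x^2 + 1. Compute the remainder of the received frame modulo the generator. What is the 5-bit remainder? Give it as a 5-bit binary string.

00000

Modulo-2 division of 110100010111101100 by 110101:
  pos 0: 110100 XOR 110101 = 000001
  pos 5: 101011 XOR 110101 = 011110
  pos 6: 111101 XOR 110101 = 001000
  pos 8: 100010 XOR 110101 = 010111
  pos 9: 101111 XOR 110101 = 011010
  pos 10: 110101 XOR 110101 = 000000
Remainder = 00000 (zero — the frame passes the CRC check).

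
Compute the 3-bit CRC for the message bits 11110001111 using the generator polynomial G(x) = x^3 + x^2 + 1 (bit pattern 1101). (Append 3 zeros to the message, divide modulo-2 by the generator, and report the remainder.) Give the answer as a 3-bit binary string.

Append 3 zeros: 11110001111000. Divide by 1101 (XOR where the leading bit is 1):
  pos 0: 1111 XOR 1101 = 0010
  pos 2: 1000 XOR 1101 = 0101
  pos 3: 1010 XOR 1101 = 0111
  pos 4: 1111 XOR 1101 = 0010
  pos 6: 1011 XOR 1101 = 0110
  pos 7: 1101 XOR 1101 = 0000
Remainder (last 3 bits) = 000. This is the CRC / FCS.

000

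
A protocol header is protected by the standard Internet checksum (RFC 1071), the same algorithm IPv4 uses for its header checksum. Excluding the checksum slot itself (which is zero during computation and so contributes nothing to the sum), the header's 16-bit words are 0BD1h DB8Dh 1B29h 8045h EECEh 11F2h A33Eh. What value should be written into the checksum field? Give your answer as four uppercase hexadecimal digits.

One's-complement addition (fold any carry out of bit 15 back into bit 0):
  0x0BD1 + 0xDB8D = 0x0E75E
  0xE75E + 0x1B29 = 0x10287 → wrap carry → 0x0288
  0x0288 + 0x8045 = 0x082CD
  0x82CD + 0xEECE = 0x1719B → wrap carry → 0x719C
  0x719C + 0x11F2 = 0x0838E
  0x838E + 0xA33E = 0x126CC → wrap carry → 0x26CD
One's-complement sum = 0x26CD.
Checksum = ~0x26CD & 0xFFFF = 0xD932.

D932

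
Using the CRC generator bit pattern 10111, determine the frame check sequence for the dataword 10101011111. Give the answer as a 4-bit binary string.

Append 4 zeros: 101010111110000. Divide by 10111 (XOR where the leading bit is 1):
  pos 0: 10101 XOR 10111 = 00010
  pos 3: 10011 XOR 10111 = 00100
  pos 5: 10011 XOR 10111 = 00100
  pos 7: 10010 XOR 10111 = 00101
  pos 9: 10100 XOR 10111 = 00011
Remainder (last 4 bits) = 0110. This is the CRC / FCS.

0110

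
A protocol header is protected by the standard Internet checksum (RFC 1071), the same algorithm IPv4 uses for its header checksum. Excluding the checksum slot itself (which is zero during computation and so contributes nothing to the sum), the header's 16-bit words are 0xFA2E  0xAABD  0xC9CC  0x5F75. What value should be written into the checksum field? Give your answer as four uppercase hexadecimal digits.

31D1

One's-complement addition (fold any carry out of bit 15 back into bit 0):
  0xFA2E + 0xAABD = 0x1A4EB → wrap carry → 0xA4EC
  0xA4EC + 0xC9CC = 0x16EB8 → wrap carry → 0x6EB9
  0x6EB9 + 0x5F75 = 0x0CE2E
One's-complement sum = 0xCE2E.
Checksum = ~0xCE2E & 0xFFFF = 0x31D1.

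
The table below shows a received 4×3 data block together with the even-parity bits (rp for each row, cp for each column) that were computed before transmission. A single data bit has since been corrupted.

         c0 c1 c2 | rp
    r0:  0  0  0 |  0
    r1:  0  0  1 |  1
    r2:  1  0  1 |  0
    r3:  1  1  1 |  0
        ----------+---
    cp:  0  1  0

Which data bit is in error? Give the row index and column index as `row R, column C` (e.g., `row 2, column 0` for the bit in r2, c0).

row 3, column 2

Recompute each row's even parity and compare to rp:
  r0: data parity 0, sent rp 0 → ok
  r1: data parity 1, sent rp 1 → ok
  r2: data parity 0, sent rp 0 → ok
  r3: data parity 1, sent rp 0 → mismatch
Recompute each column's even parity and compare to cp:
  c0: data parity 0, sent cp 0 → ok
  c1: data parity 1, sent cp 1 → ok
  c2: data parity 1, sent cp 0 → mismatch
Exactly one row (r3) and one column (c2) fail → the flipped bit is at their intersection.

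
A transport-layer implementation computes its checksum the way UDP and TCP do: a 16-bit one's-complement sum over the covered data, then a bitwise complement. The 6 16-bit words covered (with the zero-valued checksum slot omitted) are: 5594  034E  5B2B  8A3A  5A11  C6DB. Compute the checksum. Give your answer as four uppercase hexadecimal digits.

One's-complement addition (fold any carry out of bit 15 back into bit 0):
  0x5594 + 0x034E = 0x058E2
  0x58E2 + 0x5B2B = 0x0B40D
  0xB40D + 0x8A3A = 0x13E47 → wrap carry → 0x3E48
  0x3E48 + 0x5A11 = 0x09859
  0x9859 + 0xC6DB = 0x15F34 → wrap carry → 0x5F35
One's-complement sum = 0x5F35.
Checksum = ~0x5F35 & 0xFFFF = 0xA0CA.

A0CA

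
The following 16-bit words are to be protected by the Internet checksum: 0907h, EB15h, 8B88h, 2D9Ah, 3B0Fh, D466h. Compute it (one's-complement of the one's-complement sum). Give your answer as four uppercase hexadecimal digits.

434A

One's-complement addition (fold any carry out of bit 15 back into bit 0):
  0x0907 + 0xEB15 = 0x0F41C
  0xF41C + 0x8B88 = 0x17FA4 → wrap carry → 0x7FA5
  0x7FA5 + 0x2D9A = 0x0AD3F
  0xAD3F + 0x3B0F = 0x0E84E
  0xE84E + 0xD466 = 0x1BCB4 → wrap carry → 0xBCB5
One's-complement sum = 0xBCB5.
Checksum = ~0xBCB5 & 0xFFFF = 0x434A.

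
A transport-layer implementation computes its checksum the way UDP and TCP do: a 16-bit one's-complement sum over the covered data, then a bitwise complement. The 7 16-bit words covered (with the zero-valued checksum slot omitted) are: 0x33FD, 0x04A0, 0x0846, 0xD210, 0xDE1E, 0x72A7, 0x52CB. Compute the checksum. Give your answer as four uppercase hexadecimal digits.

One's-complement addition (fold any carry out of bit 15 back into bit 0):
  0x33FD + 0x04A0 = 0x0389D
  0x389D + 0x0846 = 0x040E3
  0x40E3 + 0xD210 = 0x112F3 → wrap carry → 0x12F4
  0x12F4 + 0xDE1E = 0x0F112
  0xF112 + 0x72A7 = 0x163B9 → wrap carry → 0x63BA
  0x63BA + 0x52CB = 0x0B685
One's-complement sum = 0xB685.
Checksum = ~0xB685 & 0xFFFF = 0x497A.

497A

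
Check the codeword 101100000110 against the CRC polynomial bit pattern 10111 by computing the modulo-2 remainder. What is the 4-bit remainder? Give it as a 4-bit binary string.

Modulo-2 division of 101100000110 by 10111:
  pos 0: 10110 XOR 10111 = 00001
  pos 4: 10000 XOR 10111 = 00111
  pos 6: 11111 XOR 10111 = 01000
  pos 7: 10000 XOR 10111 = 00111
Remainder = 0111 (nonzero — an error is detected).

0111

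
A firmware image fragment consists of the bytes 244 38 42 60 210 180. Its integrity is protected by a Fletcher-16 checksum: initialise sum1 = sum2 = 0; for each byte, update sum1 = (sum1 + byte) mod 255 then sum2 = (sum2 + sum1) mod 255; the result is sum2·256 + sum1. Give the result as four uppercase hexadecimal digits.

Running sums (mod 255):
  after byte 0 (244): sum1=244, sum2=244
  after byte 1 (38): sum1=27, sum2=16
  after byte 2 (42): sum1=69, sum2=85
  after byte 3 (60): sum1=129, sum2=214
  after byte 4 (210): sum1=84, sum2=43
  after byte 5 (180): sum1=9, sum2=52
Checksum = sum2·256 + sum1 = 52·256 + 9 = 13321 = 0x3409.

3409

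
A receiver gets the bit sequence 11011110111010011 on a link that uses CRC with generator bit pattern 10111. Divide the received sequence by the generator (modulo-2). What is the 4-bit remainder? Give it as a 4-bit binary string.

Modulo-2 division of 11011110111010011 by 10111:
  pos 0: 11011 XOR 10111 = 01100
  pos 1: 11001 XOR 10111 = 01110
  pos 2: 11101 XOR 10111 = 01010
  pos 3: 10100 XOR 10111 = 00011
  pos 6: 11111 XOR 10111 = 01000
  pos 7: 10000 XOR 10111 = 00111
  pos 9: 11110 XOR 10111 = 01001
  pos 10: 10010 XOR 10111 = 00101
  pos 12: 10111 XOR 10111 = 00000
Remainder = 0000 (zero — the frame passes the CRC check).

0000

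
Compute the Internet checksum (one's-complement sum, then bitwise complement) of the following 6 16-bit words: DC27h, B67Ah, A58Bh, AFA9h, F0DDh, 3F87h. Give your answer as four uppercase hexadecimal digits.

One's-complement addition (fold any carry out of bit 15 back into bit 0):
  0xDC27 + 0xB67A = 0x192A1 → wrap carry → 0x92A2
  0x92A2 + 0xA58B = 0x1382D → wrap carry → 0x382E
  0x382E + 0xAFA9 = 0x0E7D7
  0xE7D7 + 0xF0DD = 0x1D8B4 → wrap carry → 0xD8B5
  0xD8B5 + 0x3F87 = 0x1183C → wrap carry → 0x183D
One's-complement sum = 0x183D.
Checksum = ~0x183D & 0xFFFF = 0xE7C2.

E7C2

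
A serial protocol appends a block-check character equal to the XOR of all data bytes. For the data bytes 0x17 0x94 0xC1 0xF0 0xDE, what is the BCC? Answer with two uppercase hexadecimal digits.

XOR the bytes together:
  start with 0x17
  0x17 ⊕ 0x94 = 0x83
  0x83 ⊕ 0xC1 = 0x42
  0x42 ⊕ 0xF0 = 0xB2
  0xB2 ⊕ 0xDE = 0x6C

6C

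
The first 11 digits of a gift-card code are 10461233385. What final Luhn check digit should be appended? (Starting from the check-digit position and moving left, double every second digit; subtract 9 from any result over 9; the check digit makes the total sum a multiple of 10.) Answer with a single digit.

Partial digits right→left: 5 8 3 3 3 2 1 6 4 0 1
Double every second digit counting from the check-digit position (so the 1st, 3rd, 5th, ... of the partial from the right).
  doubled (with −9 where >9): 1 6 6 2 8 2 → sum 25
  kept as-is: 8 3 2 6 0 → sum 19
Total = 25 + 19 = 44.
Check digit = (10 − (44 mod 10)) mod 10 = 6.

6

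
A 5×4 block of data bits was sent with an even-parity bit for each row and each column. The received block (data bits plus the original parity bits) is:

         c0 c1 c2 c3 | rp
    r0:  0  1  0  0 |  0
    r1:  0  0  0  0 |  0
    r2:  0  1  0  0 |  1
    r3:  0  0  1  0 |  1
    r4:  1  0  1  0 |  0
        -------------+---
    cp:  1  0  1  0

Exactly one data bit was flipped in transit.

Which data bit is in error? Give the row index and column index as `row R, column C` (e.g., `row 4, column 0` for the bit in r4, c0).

Recompute each row's even parity and compare to rp:
  r0: data parity 1, sent rp 0 → mismatch
  r1: data parity 0, sent rp 0 → ok
  r2: data parity 1, sent rp 1 → ok
  r3: data parity 1, sent rp 1 → ok
  r4: data parity 0, sent rp 0 → ok
Recompute each column's even parity and compare to cp:
  c0: data parity 1, sent cp 1 → ok
  c1: data parity 0, sent cp 0 → ok
  c2: data parity 0, sent cp 1 → mismatch
  c3: data parity 0, sent cp 0 → ok
Exactly one row (r0) and one column (c2) fail → the flipped bit is at their intersection.

row 0, column 2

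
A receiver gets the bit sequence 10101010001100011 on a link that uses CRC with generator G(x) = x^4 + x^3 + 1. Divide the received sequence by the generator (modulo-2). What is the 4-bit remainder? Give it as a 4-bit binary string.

Modulo-2 division of 10101010001100011 by 11001:
  pos 0: 10101 XOR 11001 = 01100
  pos 1: 11000 XOR 11001 = 00001
  pos 5: 11000 XOR 11001 = 00001
  pos 9: 11100 XOR 11001 = 00101
  pos 11: 10101 XOR 11001 = 01100
  pos 12: 11001 XOR 11001 = 00000
Remainder = 0000 (zero — the frame passes the CRC check).

0000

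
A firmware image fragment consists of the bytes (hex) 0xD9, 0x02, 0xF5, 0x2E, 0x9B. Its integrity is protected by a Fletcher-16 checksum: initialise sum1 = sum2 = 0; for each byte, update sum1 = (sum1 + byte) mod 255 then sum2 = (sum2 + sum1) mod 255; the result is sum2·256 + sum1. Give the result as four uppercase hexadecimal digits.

Running sums (mod 255):
  after byte 0 (0xD9): sum1=217, sum2=217
  after byte 1 (0x02): sum1=219, sum2=181
  after byte 2 (0xF5): sum1=209, sum2=135
  after byte 3 (0x2E): sum1=0, sum2=135
  after byte 4 (0x9B): sum1=155, sum2=35
Checksum = sum2·256 + sum1 = 35·256 + 155 = 9115 = 0x239B.

239B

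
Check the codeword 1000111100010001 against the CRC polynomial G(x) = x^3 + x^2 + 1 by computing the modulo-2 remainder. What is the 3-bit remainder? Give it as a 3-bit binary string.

000

Modulo-2 division of 1000111100010001 by 1101:
  pos 0: 1000 XOR 1101 = 0101
  pos 1: 1011 XOR 1101 = 0110
  pos 2: 1101 XOR 1101 = 0000
  pos 6: 1100 XOR 1101 = 0001
  pos 9: 1010 XOR 1101 = 0111
  pos 10: 1110 XOR 1101 = 0011
  pos 12: 1101 XOR 1101 = 0000
Remainder = 000 (zero — the frame passes the CRC check).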